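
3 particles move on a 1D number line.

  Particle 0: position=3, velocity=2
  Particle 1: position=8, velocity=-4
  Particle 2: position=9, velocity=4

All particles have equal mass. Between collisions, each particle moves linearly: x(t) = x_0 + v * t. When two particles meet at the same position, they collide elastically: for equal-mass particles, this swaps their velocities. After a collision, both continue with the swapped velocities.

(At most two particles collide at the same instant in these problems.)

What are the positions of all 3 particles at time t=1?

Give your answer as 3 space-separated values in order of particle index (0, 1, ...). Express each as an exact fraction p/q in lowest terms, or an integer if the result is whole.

Collision at t=5/6: particles 0 and 1 swap velocities; positions: p0=14/3 p1=14/3 p2=37/3; velocities now: v0=-4 v1=2 v2=4
Advance to t=1 (no further collisions before then); velocities: v0=-4 v1=2 v2=4; positions = 4 5 13

Answer: 4 5 13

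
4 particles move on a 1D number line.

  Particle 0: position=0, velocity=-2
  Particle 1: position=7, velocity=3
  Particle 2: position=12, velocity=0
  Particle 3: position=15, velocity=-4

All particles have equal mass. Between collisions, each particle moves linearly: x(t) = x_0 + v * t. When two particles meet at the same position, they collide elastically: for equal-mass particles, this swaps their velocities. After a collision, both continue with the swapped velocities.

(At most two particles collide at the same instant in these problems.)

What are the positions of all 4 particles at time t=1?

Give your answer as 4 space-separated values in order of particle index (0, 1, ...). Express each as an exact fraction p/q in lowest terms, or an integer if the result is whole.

Collision at t=3/4: particles 2 and 3 swap velocities; positions: p0=-3/2 p1=37/4 p2=12 p3=12; velocities now: v0=-2 v1=3 v2=-4 v3=0
Advance to t=1 (no further collisions before then); velocities: v0=-2 v1=3 v2=-4 v3=0; positions = -2 10 11 12

Answer: -2 10 11 12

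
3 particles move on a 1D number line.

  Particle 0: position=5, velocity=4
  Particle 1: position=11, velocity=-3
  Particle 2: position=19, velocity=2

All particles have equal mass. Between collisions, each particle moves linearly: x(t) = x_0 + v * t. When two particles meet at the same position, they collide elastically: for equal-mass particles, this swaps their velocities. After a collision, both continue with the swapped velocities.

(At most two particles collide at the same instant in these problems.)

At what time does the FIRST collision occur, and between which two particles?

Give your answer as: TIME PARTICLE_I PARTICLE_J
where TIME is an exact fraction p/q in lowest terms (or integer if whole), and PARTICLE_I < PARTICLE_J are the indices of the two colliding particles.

Pair (0,1): pos 5,11 vel 4,-3 -> gap=6, closing at 7/unit, collide at t=6/7
Pair (1,2): pos 11,19 vel -3,2 -> not approaching (rel speed -5 <= 0)
Earliest collision: t=6/7 between 0 and 1

Answer: 6/7 0 1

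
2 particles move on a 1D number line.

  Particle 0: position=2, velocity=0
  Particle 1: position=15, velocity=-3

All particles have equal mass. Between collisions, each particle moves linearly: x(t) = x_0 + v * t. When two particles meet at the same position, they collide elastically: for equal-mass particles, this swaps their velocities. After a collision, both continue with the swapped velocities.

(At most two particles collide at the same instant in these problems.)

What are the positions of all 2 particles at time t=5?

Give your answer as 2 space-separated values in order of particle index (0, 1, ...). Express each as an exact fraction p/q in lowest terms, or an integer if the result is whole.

Collision at t=13/3: particles 0 and 1 swap velocities; positions: p0=2 p1=2; velocities now: v0=-3 v1=0
Advance to t=5 (no further collisions before then); velocities: v0=-3 v1=0; positions = 0 2

Answer: 0 2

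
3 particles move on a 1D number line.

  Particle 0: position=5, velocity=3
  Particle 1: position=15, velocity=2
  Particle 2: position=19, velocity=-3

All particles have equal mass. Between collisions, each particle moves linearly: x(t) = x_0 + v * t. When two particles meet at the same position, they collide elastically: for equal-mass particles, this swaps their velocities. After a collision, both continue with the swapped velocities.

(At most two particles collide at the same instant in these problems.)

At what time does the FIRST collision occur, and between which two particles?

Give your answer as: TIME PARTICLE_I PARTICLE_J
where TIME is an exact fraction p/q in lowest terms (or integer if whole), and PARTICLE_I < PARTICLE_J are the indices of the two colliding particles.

Pair (0,1): pos 5,15 vel 3,2 -> gap=10, closing at 1/unit, collide at t=10
Pair (1,2): pos 15,19 vel 2,-3 -> gap=4, closing at 5/unit, collide at t=4/5
Earliest collision: t=4/5 between 1 and 2

Answer: 4/5 1 2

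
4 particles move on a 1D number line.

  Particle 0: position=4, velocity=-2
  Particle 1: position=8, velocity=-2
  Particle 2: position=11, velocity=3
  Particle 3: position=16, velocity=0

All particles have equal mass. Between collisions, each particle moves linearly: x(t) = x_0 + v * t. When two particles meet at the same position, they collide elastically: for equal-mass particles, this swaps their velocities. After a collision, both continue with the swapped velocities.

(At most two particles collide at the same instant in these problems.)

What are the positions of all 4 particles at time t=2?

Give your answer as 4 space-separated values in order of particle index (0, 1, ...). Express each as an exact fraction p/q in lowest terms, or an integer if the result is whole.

Answer: 0 4 16 17

Derivation:
Collision at t=5/3: particles 2 and 3 swap velocities; positions: p0=2/3 p1=14/3 p2=16 p3=16; velocities now: v0=-2 v1=-2 v2=0 v3=3
Advance to t=2 (no further collisions before then); velocities: v0=-2 v1=-2 v2=0 v3=3; positions = 0 4 16 17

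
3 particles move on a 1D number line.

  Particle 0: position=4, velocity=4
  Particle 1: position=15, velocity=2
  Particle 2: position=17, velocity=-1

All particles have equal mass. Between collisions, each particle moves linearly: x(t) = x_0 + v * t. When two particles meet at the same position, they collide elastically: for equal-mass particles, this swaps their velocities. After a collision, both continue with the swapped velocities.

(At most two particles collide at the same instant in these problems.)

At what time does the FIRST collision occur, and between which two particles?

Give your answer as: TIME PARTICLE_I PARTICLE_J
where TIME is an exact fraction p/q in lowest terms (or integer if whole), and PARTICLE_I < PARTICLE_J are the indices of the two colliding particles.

Answer: 2/3 1 2

Derivation:
Pair (0,1): pos 4,15 vel 4,2 -> gap=11, closing at 2/unit, collide at t=11/2
Pair (1,2): pos 15,17 vel 2,-1 -> gap=2, closing at 3/unit, collide at t=2/3
Earliest collision: t=2/3 between 1 and 2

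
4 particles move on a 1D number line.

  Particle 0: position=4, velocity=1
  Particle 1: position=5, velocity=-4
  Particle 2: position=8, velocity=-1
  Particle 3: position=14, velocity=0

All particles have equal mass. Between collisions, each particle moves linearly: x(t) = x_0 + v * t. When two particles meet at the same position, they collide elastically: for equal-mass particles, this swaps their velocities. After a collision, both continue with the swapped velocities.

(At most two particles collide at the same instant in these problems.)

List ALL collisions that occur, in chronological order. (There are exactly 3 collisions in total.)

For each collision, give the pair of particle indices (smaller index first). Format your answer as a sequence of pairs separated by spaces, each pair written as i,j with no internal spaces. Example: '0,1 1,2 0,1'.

Answer: 0,1 1,2 2,3

Derivation:
Collision at t=1/5: particles 0 and 1 swap velocities; positions: p0=21/5 p1=21/5 p2=39/5 p3=14; velocities now: v0=-4 v1=1 v2=-1 v3=0
Collision at t=2: particles 1 and 2 swap velocities; positions: p0=-3 p1=6 p2=6 p3=14; velocities now: v0=-4 v1=-1 v2=1 v3=0
Collision at t=10: particles 2 and 3 swap velocities; positions: p0=-35 p1=-2 p2=14 p3=14; velocities now: v0=-4 v1=-1 v2=0 v3=1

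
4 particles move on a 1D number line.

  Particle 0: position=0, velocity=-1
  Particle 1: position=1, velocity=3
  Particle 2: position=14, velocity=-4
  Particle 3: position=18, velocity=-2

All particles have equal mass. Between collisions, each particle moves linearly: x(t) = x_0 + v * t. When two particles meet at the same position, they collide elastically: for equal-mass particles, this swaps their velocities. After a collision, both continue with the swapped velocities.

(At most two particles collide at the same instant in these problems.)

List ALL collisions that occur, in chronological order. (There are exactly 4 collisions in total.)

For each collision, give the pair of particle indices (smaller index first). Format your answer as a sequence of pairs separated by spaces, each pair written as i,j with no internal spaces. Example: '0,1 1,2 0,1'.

Answer: 1,2 2,3 0,1 1,2

Derivation:
Collision at t=13/7: particles 1 and 2 swap velocities; positions: p0=-13/7 p1=46/7 p2=46/7 p3=100/7; velocities now: v0=-1 v1=-4 v2=3 v3=-2
Collision at t=17/5: particles 2 and 3 swap velocities; positions: p0=-17/5 p1=2/5 p2=56/5 p3=56/5; velocities now: v0=-1 v1=-4 v2=-2 v3=3
Collision at t=14/3: particles 0 and 1 swap velocities; positions: p0=-14/3 p1=-14/3 p2=26/3 p3=15; velocities now: v0=-4 v1=-1 v2=-2 v3=3
Collision at t=18: particles 1 and 2 swap velocities; positions: p0=-58 p1=-18 p2=-18 p3=55; velocities now: v0=-4 v1=-2 v2=-1 v3=3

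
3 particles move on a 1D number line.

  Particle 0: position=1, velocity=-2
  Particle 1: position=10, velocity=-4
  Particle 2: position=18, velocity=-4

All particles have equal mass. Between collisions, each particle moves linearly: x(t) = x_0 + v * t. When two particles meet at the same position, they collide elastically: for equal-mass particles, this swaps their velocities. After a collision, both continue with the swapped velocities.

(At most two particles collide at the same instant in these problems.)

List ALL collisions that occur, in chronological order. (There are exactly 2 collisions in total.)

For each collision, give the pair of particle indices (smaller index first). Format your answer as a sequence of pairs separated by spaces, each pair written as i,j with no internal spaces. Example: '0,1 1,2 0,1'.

Answer: 0,1 1,2

Derivation:
Collision at t=9/2: particles 0 and 1 swap velocities; positions: p0=-8 p1=-8 p2=0; velocities now: v0=-4 v1=-2 v2=-4
Collision at t=17/2: particles 1 and 2 swap velocities; positions: p0=-24 p1=-16 p2=-16; velocities now: v0=-4 v1=-4 v2=-2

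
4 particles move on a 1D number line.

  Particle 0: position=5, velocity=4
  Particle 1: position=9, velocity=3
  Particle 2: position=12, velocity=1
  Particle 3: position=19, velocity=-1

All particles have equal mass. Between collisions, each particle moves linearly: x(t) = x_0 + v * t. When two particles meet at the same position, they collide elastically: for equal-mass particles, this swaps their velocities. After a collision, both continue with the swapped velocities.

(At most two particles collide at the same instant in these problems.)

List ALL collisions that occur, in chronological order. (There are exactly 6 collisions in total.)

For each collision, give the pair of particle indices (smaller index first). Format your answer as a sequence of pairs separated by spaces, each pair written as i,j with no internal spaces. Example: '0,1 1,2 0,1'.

Answer: 1,2 0,1 2,3 1,2 0,1 2,3

Derivation:
Collision at t=3/2: particles 1 and 2 swap velocities; positions: p0=11 p1=27/2 p2=27/2 p3=35/2; velocities now: v0=4 v1=1 v2=3 v3=-1
Collision at t=7/3: particles 0 and 1 swap velocities; positions: p0=43/3 p1=43/3 p2=16 p3=50/3; velocities now: v0=1 v1=4 v2=3 v3=-1
Collision at t=5/2: particles 2 and 3 swap velocities; positions: p0=29/2 p1=15 p2=33/2 p3=33/2; velocities now: v0=1 v1=4 v2=-1 v3=3
Collision at t=14/5: particles 1 and 2 swap velocities; positions: p0=74/5 p1=81/5 p2=81/5 p3=87/5; velocities now: v0=1 v1=-1 v2=4 v3=3
Collision at t=7/2: particles 0 and 1 swap velocities; positions: p0=31/2 p1=31/2 p2=19 p3=39/2; velocities now: v0=-1 v1=1 v2=4 v3=3
Collision at t=4: particles 2 and 3 swap velocities; positions: p0=15 p1=16 p2=21 p3=21; velocities now: v0=-1 v1=1 v2=3 v3=4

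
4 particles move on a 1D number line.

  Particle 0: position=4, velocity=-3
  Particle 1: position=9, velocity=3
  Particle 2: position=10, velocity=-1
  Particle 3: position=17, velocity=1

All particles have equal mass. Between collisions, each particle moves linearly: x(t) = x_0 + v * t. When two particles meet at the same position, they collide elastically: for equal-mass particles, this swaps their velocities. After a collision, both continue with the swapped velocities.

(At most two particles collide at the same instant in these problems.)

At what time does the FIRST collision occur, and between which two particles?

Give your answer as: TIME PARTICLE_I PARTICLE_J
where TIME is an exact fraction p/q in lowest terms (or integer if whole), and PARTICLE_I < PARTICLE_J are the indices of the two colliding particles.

Pair (0,1): pos 4,9 vel -3,3 -> not approaching (rel speed -6 <= 0)
Pair (1,2): pos 9,10 vel 3,-1 -> gap=1, closing at 4/unit, collide at t=1/4
Pair (2,3): pos 10,17 vel -1,1 -> not approaching (rel speed -2 <= 0)
Earliest collision: t=1/4 between 1 and 2

Answer: 1/4 1 2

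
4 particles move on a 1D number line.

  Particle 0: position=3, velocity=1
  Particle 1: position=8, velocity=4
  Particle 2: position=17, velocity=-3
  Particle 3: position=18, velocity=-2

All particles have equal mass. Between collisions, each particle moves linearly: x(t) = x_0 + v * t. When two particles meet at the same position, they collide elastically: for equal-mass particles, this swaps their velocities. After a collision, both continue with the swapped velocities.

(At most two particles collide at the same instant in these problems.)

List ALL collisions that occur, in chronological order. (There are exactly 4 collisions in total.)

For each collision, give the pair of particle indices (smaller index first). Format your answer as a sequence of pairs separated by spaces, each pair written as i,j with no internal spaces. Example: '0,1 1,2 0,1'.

Collision at t=9/7: particles 1 and 2 swap velocities; positions: p0=30/7 p1=92/7 p2=92/7 p3=108/7; velocities now: v0=1 v1=-3 v2=4 v3=-2
Collision at t=5/3: particles 2 and 3 swap velocities; positions: p0=14/3 p1=12 p2=44/3 p3=44/3; velocities now: v0=1 v1=-3 v2=-2 v3=4
Collision at t=7/2: particles 0 and 1 swap velocities; positions: p0=13/2 p1=13/2 p2=11 p3=22; velocities now: v0=-3 v1=1 v2=-2 v3=4
Collision at t=5: particles 1 and 2 swap velocities; positions: p0=2 p1=8 p2=8 p3=28; velocities now: v0=-3 v1=-2 v2=1 v3=4

Answer: 1,2 2,3 0,1 1,2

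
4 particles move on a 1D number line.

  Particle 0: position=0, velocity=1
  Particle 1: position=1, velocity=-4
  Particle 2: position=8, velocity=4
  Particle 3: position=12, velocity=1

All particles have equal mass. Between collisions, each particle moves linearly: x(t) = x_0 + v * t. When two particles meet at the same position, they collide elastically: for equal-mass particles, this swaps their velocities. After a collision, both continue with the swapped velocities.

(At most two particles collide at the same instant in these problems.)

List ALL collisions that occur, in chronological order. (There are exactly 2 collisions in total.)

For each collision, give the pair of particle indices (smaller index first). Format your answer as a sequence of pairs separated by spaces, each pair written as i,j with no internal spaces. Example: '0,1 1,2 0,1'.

Answer: 0,1 2,3

Derivation:
Collision at t=1/5: particles 0 and 1 swap velocities; positions: p0=1/5 p1=1/5 p2=44/5 p3=61/5; velocities now: v0=-4 v1=1 v2=4 v3=1
Collision at t=4/3: particles 2 and 3 swap velocities; positions: p0=-13/3 p1=4/3 p2=40/3 p3=40/3; velocities now: v0=-4 v1=1 v2=1 v3=4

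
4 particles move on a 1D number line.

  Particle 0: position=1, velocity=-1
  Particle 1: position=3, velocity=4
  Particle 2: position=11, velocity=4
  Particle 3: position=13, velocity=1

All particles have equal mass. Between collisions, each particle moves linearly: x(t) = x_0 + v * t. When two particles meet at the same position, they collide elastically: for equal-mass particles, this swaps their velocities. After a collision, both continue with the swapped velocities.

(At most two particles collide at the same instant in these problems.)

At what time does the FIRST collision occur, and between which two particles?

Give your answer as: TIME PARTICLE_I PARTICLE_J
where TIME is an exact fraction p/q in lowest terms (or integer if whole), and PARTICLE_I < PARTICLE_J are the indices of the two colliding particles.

Answer: 2/3 2 3

Derivation:
Pair (0,1): pos 1,3 vel -1,4 -> not approaching (rel speed -5 <= 0)
Pair (1,2): pos 3,11 vel 4,4 -> not approaching (rel speed 0 <= 0)
Pair (2,3): pos 11,13 vel 4,1 -> gap=2, closing at 3/unit, collide at t=2/3
Earliest collision: t=2/3 between 2 and 3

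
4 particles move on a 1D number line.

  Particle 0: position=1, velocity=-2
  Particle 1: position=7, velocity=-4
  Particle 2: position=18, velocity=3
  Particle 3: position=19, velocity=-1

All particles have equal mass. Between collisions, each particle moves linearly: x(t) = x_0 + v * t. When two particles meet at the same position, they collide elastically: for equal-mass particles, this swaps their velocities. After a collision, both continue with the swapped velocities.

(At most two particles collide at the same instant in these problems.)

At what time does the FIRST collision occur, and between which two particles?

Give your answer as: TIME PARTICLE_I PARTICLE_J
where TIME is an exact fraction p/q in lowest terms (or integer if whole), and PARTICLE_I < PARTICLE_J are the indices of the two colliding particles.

Pair (0,1): pos 1,7 vel -2,-4 -> gap=6, closing at 2/unit, collide at t=3
Pair (1,2): pos 7,18 vel -4,3 -> not approaching (rel speed -7 <= 0)
Pair (2,3): pos 18,19 vel 3,-1 -> gap=1, closing at 4/unit, collide at t=1/4
Earliest collision: t=1/4 between 2 and 3

Answer: 1/4 2 3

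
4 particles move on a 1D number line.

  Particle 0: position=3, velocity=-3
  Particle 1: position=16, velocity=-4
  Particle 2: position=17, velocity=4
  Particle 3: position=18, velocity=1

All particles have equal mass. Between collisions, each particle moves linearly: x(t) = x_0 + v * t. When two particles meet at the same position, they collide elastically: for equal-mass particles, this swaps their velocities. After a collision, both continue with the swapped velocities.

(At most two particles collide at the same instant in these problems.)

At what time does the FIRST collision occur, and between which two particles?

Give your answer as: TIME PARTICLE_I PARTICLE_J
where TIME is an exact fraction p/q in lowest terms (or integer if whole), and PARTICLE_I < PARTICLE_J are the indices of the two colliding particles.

Pair (0,1): pos 3,16 vel -3,-4 -> gap=13, closing at 1/unit, collide at t=13
Pair (1,2): pos 16,17 vel -4,4 -> not approaching (rel speed -8 <= 0)
Pair (2,3): pos 17,18 vel 4,1 -> gap=1, closing at 3/unit, collide at t=1/3
Earliest collision: t=1/3 between 2 and 3

Answer: 1/3 2 3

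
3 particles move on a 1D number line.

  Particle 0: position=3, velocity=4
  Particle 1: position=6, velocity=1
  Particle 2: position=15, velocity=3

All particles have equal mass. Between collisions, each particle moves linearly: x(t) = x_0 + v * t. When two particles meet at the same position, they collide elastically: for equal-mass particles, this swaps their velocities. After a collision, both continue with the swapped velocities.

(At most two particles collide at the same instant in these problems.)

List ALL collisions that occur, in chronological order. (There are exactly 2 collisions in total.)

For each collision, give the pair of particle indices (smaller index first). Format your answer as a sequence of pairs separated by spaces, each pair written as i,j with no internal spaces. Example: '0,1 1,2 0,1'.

Collision at t=1: particles 0 and 1 swap velocities; positions: p0=7 p1=7 p2=18; velocities now: v0=1 v1=4 v2=3
Collision at t=12: particles 1 and 2 swap velocities; positions: p0=18 p1=51 p2=51; velocities now: v0=1 v1=3 v2=4

Answer: 0,1 1,2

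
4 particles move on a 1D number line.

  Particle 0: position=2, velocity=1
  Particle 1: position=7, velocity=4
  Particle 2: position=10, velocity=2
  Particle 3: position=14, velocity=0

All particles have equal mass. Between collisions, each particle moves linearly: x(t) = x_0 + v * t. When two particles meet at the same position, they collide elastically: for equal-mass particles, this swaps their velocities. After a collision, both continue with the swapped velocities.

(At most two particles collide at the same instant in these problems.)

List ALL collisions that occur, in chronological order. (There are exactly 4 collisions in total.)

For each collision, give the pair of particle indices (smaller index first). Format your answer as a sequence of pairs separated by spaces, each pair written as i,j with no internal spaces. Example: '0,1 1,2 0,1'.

Answer: 1,2 2,3 1,2 0,1

Derivation:
Collision at t=3/2: particles 1 and 2 swap velocities; positions: p0=7/2 p1=13 p2=13 p3=14; velocities now: v0=1 v1=2 v2=4 v3=0
Collision at t=7/4: particles 2 and 3 swap velocities; positions: p0=15/4 p1=27/2 p2=14 p3=14; velocities now: v0=1 v1=2 v2=0 v3=4
Collision at t=2: particles 1 and 2 swap velocities; positions: p0=4 p1=14 p2=14 p3=15; velocities now: v0=1 v1=0 v2=2 v3=4
Collision at t=12: particles 0 and 1 swap velocities; positions: p0=14 p1=14 p2=34 p3=55; velocities now: v0=0 v1=1 v2=2 v3=4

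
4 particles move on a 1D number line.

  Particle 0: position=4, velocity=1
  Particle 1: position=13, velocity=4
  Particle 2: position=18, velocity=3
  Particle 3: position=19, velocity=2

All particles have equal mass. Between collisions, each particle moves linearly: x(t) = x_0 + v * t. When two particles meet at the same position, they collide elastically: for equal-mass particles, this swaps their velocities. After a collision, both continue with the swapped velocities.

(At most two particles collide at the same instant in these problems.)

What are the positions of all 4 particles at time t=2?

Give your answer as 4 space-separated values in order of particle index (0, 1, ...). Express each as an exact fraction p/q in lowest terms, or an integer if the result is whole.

Answer: 6 21 23 24

Derivation:
Collision at t=1: particles 2 and 3 swap velocities; positions: p0=5 p1=17 p2=21 p3=21; velocities now: v0=1 v1=4 v2=2 v3=3
Advance to t=2 (no further collisions before then); velocities: v0=1 v1=4 v2=2 v3=3; positions = 6 21 23 24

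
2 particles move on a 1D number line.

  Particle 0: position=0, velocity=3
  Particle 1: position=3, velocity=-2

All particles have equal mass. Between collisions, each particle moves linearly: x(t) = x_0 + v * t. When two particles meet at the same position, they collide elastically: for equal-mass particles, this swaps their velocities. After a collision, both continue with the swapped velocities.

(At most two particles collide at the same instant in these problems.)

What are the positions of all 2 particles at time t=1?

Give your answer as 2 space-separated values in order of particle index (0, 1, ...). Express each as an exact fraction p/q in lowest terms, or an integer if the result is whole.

Collision at t=3/5: particles 0 and 1 swap velocities; positions: p0=9/5 p1=9/5; velocities now: v0=-2 v1=3
Advance to t=1 (no further collisions before then); velocities: v0=-2 v1=3; positions = 1 3

Answer: 1 3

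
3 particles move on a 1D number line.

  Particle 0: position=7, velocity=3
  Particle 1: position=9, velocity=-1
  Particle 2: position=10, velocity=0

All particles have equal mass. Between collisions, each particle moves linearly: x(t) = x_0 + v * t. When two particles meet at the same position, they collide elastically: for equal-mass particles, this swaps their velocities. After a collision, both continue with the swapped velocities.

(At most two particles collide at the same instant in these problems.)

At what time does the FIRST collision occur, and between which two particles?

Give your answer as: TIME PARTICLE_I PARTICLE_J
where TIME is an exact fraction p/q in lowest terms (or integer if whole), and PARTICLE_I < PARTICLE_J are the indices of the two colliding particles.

Answer: 1/2 0 1

Derivation:
Pair (0,1): pos 7,9 vel 3,-1 -> gap=2, closing at 4/unit, collide at t=1/2
Pair (1,2): pos 9,10 vel -1,0 -> not approaching (rel speed -1 <= 0)
Earliest collision: t=1/2 between 0 and 1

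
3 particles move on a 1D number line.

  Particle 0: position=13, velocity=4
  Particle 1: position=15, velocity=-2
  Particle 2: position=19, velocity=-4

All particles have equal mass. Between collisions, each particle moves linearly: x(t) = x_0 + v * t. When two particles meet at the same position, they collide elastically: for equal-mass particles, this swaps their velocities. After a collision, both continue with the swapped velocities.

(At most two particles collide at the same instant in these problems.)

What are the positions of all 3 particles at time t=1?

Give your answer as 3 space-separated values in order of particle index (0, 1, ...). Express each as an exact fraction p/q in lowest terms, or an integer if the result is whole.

Answer: 13 15 17

Derivation:
Collision at t=1/3: particles 0 and 1 swap velocities; positions: p0=43/3 p1=43/3 p2=53/3; velocities now: v0=-2 v1=4 v2=-4
Collision at t=3/4: particles 1 and 2 swap velocities; positions: p0=27/2 p1=16 p2=16; velocities now: v0=-2 v1=-4 v2=4
Advance to t=1 (no further collisions before then); velocities: v0=-2 v1=-4 v2=4; positions = 13 15 17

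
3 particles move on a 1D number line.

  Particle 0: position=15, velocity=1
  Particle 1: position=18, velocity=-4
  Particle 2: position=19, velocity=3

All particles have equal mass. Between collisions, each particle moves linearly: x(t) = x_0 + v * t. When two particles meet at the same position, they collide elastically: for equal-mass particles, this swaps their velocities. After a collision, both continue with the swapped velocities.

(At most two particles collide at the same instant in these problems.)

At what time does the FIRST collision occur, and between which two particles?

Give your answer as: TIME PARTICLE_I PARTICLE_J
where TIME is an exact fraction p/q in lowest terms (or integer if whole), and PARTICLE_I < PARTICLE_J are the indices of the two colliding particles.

Answer: 3/5 0 1

Derivation:
Pair (0,1): pos 15,18 vel 1,-4 -> gap=3, closing at 5/unit, collide at t=3/5
Pair (1,2): pos 18,19 vel -4,3 -> not approaching (rel speed -7 <= 0)
Earliest collision: t=3/5 between 0 and 1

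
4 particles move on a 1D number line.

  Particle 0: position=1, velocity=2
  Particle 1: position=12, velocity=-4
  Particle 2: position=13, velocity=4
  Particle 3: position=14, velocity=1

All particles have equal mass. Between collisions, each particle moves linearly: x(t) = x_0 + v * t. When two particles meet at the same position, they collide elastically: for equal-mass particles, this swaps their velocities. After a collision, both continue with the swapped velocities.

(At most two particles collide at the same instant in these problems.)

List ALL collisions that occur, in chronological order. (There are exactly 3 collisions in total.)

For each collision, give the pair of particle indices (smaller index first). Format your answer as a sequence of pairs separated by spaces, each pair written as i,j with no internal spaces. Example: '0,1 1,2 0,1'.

Answer: 2,3 0,1 1,2

Derivation:
Collision at t=1/3: particles 2 and 3 swap velocities; positions: p0=5/3 p1=32/3 p2=43/3 p3=43/3; velocities now: v0=2 v1=-4 v2=1 v3=4
Collision at t=11/6: particles 0 and 1 swap velocities; positions: p0=14/3 p1=14/3 p2=95/6 p3=61/3; velocities now: v0=-4 v1=2 v2=1 v3=4
Collision at t=13: particles 1 and 2 swap velocities; positions: p0=-40 p1=27 p2=27 p3=65; velocities now: v0=-4 v1=1 v2=2 v3=4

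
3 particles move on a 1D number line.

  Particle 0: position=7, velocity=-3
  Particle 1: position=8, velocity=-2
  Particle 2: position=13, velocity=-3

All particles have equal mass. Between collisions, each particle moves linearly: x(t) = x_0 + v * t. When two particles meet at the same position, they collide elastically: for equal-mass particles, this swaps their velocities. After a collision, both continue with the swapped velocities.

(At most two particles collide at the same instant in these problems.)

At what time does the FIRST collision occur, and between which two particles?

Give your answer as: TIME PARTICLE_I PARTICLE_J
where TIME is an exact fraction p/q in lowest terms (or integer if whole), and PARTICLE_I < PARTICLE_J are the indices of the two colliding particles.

Pair (0,1): pos 7,8 vel -3,-2 -> not approaching (rel speed -1 <= 0)
Pair (1,2): pos 8,13 vel -2,-3 -> gap=5, closing at 1/unit, collide at t=5
Earliest collision: t=5 between 1 and 2

Answer: 5 1 2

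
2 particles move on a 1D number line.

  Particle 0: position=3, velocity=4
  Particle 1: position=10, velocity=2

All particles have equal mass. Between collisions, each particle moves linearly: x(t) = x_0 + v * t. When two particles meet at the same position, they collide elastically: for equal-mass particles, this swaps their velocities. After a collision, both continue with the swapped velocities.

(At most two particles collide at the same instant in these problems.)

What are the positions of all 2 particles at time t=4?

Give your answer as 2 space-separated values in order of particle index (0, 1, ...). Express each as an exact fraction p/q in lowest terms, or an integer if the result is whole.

Answer: 18 19

Derivation:
Collision at t=7/2: particles 0 and 1 swap velocities; positions: p0=17 p1=17; velocities now: v0=2 v1=4
Advance to t=4 (no further collisions before then); velocities: v0=2 v1=4; positions = 18 19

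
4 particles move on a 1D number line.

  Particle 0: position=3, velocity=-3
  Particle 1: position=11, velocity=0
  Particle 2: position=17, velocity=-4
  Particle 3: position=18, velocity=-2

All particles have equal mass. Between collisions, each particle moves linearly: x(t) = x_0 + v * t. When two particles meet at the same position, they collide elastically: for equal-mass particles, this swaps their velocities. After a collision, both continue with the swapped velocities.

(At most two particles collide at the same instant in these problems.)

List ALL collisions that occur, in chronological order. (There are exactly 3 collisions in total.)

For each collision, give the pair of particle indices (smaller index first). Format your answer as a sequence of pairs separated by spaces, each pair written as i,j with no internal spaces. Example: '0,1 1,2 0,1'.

Answer: 1,2 2,3 0,1

Derivation:
Collision at t=3/2: particles 1 and 2 swap velocities; positions: p0=-3/2 p1=11 p2=11 p3=15; velocities now: v0=-3 v1=-4 v2=0 v3=-2
Collision at t=7/2: particles 2 and 3 swap velocities; positions: p0=-15/2 p1=3 p2=11 p3=11; velocities now: v0=-3 v1=-4 v2=-2 v3=0
Collision at t=14: particles 0 and 1 swap velocities; positions: p0=-39 p1=-39 p2=-10 p3=11; velocities now: v0=-4 v1=-3 v2=-2 v3=0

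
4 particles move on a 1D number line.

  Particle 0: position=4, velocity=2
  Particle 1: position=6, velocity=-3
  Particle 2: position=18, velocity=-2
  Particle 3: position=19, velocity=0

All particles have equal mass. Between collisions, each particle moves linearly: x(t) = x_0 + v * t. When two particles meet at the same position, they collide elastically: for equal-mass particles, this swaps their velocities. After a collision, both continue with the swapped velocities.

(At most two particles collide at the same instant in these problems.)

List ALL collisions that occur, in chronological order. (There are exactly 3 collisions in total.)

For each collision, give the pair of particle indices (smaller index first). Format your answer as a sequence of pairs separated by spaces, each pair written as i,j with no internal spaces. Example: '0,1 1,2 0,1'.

Answer: 0,1 1,2 2,3

Derivation:
Collision at t=2/5: particles 0 and 1 swap velocities; positions: p0=24/5 p1=24/5 p2=86/5 p3=19; velocities now: v0=-3 v1=2 v2=-2 v3=0
Collision at t=7/2: particles 1 and 2 swap velocities; positions: p0=-9/2 p1=11 p2=11 p3=19; velocities now: v0=-3 v1=-2 v2=2 v3=0
Collision at t=15/2: particles 2 and 3 swap velocities; positions: p0=-33/2 p1=3 p2=19 p3=19; velocities now: v0=-3 v1=-2 v2=0 v3=2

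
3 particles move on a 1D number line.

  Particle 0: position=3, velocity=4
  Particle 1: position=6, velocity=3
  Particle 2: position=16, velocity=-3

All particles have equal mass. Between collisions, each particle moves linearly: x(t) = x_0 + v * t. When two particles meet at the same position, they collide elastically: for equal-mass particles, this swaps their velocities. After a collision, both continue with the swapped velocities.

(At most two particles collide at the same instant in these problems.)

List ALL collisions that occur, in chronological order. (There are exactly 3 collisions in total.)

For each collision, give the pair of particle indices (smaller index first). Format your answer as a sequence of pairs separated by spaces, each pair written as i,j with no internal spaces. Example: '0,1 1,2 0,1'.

Answer: 1,2 0,1 1,2

Derivation:
Collision at t=5/3: particles 1 and 2 swap velocities; positions: p0=29/3 p1=11 p2=11; velocities now: v0=4 v1=-3 v2=3
Collision at t=13/7: particles 0 and 1 swap velocities; positions: p0=73/7 p1=73/7 p2=81/7; velocities now: v0=-3 v1=4 v2=3
Collision at t=3: particles 1 and 2 swap velocities; positions: p0=7 p1=15 p2=15; velocities now: v0=-3 v1=3 v2=4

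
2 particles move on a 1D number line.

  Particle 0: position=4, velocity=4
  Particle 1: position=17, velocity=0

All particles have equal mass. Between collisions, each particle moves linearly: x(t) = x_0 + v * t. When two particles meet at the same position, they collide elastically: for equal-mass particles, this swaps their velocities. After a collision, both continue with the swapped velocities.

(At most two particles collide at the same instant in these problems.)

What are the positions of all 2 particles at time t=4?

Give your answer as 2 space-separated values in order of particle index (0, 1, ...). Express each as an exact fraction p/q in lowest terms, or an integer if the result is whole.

Collision at t=13/4: particles 0 and 1 swap velocities; positions: p0=17 p1=17; velocities now: v0=0 v1=4
Advance to t=4 (no further collisions before then); velocities: v0=0 v1=4; positions = 17 20

Answer: 17 20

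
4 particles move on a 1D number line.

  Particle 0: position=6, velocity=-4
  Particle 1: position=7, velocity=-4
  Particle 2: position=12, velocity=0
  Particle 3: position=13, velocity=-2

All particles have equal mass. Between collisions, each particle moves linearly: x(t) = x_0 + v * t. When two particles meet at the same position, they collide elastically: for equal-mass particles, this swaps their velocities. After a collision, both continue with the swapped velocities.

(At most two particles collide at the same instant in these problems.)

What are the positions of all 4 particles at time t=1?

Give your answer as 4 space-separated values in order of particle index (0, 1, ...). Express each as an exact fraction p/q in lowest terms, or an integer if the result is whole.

Answer: 2 3 11 12

Derivation:
Collision at t=1/2: particles 2 and 3 swap velocities; positions: p0=4 p1=5 p2=12 p3=12; velocities now: v0=-4 v1=-4 v2=-2 v3=0
Advance to t=1 (no further collisions before then); velocities: v0=-4 v1=-4 v2=-2 v3=0; positions = 2 3 11 12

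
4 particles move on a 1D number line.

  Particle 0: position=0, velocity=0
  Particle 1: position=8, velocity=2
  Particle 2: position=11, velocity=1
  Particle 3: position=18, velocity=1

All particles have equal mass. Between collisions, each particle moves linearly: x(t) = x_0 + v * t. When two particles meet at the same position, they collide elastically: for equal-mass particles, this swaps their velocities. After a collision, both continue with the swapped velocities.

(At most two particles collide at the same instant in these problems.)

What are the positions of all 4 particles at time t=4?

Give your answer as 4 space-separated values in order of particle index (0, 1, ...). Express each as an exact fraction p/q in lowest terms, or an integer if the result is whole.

Collision at t=3: particles 1 and 2 swap velocities; positions: p0=0 p1=14 p2=14 p3=21; velocities now: v0=0 v1=1 v2=2 v3=1
Advance to t=4 (no further collisions before then); velocities: v0=0 v1=1 v2=2 v3=1; positions = 0 15 16 22

Answer: 0 15 16 22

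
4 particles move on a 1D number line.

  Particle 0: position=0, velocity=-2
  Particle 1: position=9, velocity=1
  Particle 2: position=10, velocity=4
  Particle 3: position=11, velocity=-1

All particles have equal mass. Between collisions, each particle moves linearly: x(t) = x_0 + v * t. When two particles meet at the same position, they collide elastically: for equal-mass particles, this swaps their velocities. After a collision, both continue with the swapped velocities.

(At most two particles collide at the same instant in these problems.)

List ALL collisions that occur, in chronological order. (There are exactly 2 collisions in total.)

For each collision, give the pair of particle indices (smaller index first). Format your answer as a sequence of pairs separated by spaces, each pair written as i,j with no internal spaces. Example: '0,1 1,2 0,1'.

Answer: 2,3 1,2

Derivation:
Collision at t=1/5: particles 2 and 3 swap velocities; positions: p0=-2/5 p1=46/5 p2=54/5 p3=54/5; velocities now: v0=-2 v1=1 v2=-1 v3=4
Collision at t=1: particles 1 and 2 swap velocities; positions: p0=-2 p1=10 p2=10 p3=14; velocities now: v0=-2 v1=-1 v2=1 v3=4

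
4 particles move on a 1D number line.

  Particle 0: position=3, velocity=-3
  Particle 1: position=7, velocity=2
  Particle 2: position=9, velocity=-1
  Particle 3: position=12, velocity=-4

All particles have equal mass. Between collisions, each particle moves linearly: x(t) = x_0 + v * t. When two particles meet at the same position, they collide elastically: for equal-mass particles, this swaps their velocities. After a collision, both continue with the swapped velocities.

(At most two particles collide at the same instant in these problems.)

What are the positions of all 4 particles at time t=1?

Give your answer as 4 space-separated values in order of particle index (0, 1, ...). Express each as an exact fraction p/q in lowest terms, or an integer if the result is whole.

Collision at t=2/3: particles 1 and 2 swap velocities; positions: p0=1 p1=25/3 p2=25/3 p3=28/3; velocities now: v0=-3 v1=-1 v2=2 v3=-4
Collision at t=5/6: particles 2 and 3 swap velocities; positions: p0=1/2 p1=49/6 p2=26/3 p3=26/3; velocities now: v0=-3 v1=-1 v2=-4 v3=2
Collision at t=1: particles 1 and 2 swap velocities; positions: p0=0 p1=8 p2=8 p3=9; velocities now: v0=-3 v1=-4 v2=-1 v3=2
Advance to t=1 (no further collisions before then); velocities: v0=-3 v1=-4 v2=-1 v3=2; positions = 0 8 8 9

Answer: 0 8 8 9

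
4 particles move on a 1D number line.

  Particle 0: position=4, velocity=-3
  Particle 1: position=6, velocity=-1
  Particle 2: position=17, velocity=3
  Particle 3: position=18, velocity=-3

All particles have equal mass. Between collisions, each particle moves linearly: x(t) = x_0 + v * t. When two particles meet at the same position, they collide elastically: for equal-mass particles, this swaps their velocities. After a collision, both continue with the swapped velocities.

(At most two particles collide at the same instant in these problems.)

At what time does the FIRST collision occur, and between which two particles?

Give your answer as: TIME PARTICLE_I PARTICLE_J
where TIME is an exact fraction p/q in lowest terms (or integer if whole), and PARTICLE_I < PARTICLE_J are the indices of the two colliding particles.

Pair (0,1): pos 4,6 vel -3,-1 -> not approaching (rel speed -2 <= 0)
Pair (1,2): pos 6,17 vel -1,3 -> not approaching (rel speed -4 <= 0)
Pair (2,3): pos 17,18 vel 3,-3 -> gap=1, closing at 6/unit, collide at t=1/6
Earliest collision: t=1/6 between 2 and 3

Answer: 1/6 2 3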